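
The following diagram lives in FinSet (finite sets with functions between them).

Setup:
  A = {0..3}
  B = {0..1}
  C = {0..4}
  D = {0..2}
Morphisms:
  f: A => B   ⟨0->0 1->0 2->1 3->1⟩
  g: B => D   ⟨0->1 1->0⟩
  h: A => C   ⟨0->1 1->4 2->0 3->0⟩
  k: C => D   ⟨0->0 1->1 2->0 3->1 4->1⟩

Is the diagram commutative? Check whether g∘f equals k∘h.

Answer: COMMUTES

Trace:
Along f;g (path 1):
  0 f=>0 g=>1
  1 f=>0 g=>1
  2 f=>1 g=>0
  3 f=>1 g=>0
  ⟦path⟧₁ = ⟨0->1 1->1 2->0 3->0⟩
Along h;k (path 2):
  0 h=>1 k=>1
  1 h=>4 k=>1
  2 h=>0 k=>0
  3 h=>0 k=>0
  ⟦path⟧₂ = ⟨0->1 1->1 2->0 3->0⟩
Equal? YES — commutes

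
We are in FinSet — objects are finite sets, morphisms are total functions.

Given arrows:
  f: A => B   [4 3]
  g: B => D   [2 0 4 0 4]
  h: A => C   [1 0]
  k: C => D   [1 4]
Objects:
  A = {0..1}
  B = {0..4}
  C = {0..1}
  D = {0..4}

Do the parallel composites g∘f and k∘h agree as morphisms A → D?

Answer: DOES NOT COMMUTE

Derivation:
Path 1 = f;g:
  0 f=>4 g=>4
  1 f=>3 g=>0
  composite₁ = [4 0]
Path 2 = h;k:
  0 h=>1 k=>4
  1 h=>0 k=>1
  composite₂ = [4 1]
Equal? distinct morphisms ✗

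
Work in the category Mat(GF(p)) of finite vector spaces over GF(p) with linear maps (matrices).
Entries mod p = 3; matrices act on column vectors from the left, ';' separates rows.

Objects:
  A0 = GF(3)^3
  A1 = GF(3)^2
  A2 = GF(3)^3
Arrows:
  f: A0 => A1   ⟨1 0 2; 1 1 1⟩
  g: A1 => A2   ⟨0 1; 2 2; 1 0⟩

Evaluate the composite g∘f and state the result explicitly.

Answer: ⟨1 1 1; 1 2 0; 1 0 2⟩

Derivation:
  e0=(1,0,0) f=>(1,1) g=>(1,1,1)
  e1=(0,1,0) f=>(0,1) g=>(1,2,0)
  e2=(0,0,1) f=>(2,1) g=>(1,0,2)
result: ⟨1 1 1; 1 2 0; 1 0 2⟩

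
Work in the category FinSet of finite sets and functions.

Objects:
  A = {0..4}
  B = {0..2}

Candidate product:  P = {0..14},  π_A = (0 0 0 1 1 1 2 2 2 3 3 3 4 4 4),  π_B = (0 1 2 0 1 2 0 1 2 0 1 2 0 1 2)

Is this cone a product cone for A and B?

|A|·|B| = 5·3 = 15;  |P| = 15
Check the pairing map k ↦ (π_A(k), π_B(k)):
  0 -> (0,0)
  1 -> (0,1)
  2 -> (0,2)
  3 -> (1,0)
  4 -> (1,1)
  5 -> (1,2)
  6 -> (2,0)
  7 -> (2,1)
  8 -> (2,2)
  9 -> (3,0)
  10 -> (3,1)
  11 -> (3,2)
  12 -> (4,0)
  13 -> (4,1)
  14 -> (4,2)
distinct pairs in image: 15 / 15 needed
  → bijection onto A×B; projections well-typed.

Answer: VALID PRODUCT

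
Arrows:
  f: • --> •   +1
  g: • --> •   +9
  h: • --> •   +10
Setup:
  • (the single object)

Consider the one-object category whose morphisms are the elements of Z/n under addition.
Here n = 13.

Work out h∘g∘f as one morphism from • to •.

  0 +1≡1 +9≡10 +10≡7  (mod 13)
composite: +7

Answer: +7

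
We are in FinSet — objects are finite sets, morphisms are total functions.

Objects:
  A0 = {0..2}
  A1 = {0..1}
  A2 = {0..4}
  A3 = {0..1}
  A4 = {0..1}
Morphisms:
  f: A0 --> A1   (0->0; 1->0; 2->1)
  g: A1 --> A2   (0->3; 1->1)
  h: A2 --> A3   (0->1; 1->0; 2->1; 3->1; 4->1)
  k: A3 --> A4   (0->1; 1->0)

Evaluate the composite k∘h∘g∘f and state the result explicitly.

  0 f-->0 g-->3 h-->1 k-->0
  1 f-->0 g-->3 h-->1 k-->0
  2 f-->1 g-->1 h-->0 k-->1
composite: (0->0; 1->0; 2->1)

Answer: (0->0; 1->0; 2->1)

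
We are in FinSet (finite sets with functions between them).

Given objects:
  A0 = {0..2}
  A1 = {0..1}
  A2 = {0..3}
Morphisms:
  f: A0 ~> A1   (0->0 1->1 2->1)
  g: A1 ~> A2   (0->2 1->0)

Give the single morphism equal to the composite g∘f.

Answer: (0->2 1->0 2->0)

Work:
  0 f~>0 g~>2
  1 f~>1 g~>0
  2 f~>1 g~>0
composite: (0->2 1->0 2->0)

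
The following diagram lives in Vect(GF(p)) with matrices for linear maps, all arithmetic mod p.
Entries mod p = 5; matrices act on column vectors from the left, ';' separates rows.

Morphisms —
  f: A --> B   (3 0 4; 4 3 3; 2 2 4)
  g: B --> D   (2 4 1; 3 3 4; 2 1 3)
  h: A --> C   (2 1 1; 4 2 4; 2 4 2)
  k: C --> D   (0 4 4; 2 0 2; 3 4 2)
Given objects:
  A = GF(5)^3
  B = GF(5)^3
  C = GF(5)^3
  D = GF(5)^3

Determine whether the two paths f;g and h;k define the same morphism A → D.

1) trace f;g:
  e0=[1,0,0] f-->[3,4,2] g-->[4,4,1]
  e1=[0,1,0] f-->[0,3,2] g-->[4,2,4]
  e2=[0,0,1] f-->[4,3,4] g-->[4,2,3]
  result₁ = (4 4 4; 4 2 2; 1 4 3)
2) trace h;k:
  e0=[1,0,0] h-->[2,4,2] k-->[4,3,1]
  e1=[0,1,0] h-->[1,2,4] k-->[4,0,4]
  e2=[0,0,1] h-->[1,4,2] k-->[4,1,3]
  result₂ = (4 4 4; 3 0 1; 1 4 3)
Equal? NO — does not commute

Answer: DOES NOT COMMUTE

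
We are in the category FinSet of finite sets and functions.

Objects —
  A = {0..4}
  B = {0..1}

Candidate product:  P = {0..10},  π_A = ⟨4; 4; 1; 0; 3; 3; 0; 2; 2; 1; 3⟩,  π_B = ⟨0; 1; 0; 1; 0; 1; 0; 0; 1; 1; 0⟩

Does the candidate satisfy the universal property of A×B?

|A|·|B| = 5·2 = 10;  |P| = 11
  → cardinalities differ; no bijection possible.

Answer: NOT A VALID PRODUCT — |P|=11 ≠ |A|·|B|=10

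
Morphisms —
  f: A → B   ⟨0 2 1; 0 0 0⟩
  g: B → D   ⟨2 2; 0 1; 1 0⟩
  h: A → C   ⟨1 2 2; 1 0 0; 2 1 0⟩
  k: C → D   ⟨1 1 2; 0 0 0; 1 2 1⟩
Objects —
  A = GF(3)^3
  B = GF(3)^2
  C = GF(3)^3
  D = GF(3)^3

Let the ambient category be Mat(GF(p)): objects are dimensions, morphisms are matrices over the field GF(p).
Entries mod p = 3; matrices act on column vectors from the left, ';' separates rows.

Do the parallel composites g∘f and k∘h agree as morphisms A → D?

1) trace f;g:
  e0=(1,0,0) f→(0,0) g→(0,0,0)
  e1=(0,1,0) f→(2,0) g→(1,0,2)
  e2=(0,0,1) f→(1,0) g→(2,0,1)
  result₁ = ⟨0 1 2; 0 0 0; 0 2 1⟩
2) trace h;k:
  e0=(1,0,0) h→(1,1,2) k→(0,0,2)
  e1=(0,1,0) h→(2,0,1) k→(1,0,0)
  e2=(0,0,1) h→(2,0,0) k→(2,0,2)
  result₂ = ⟨0 1 2; 0 0 0; 2 0 2⟩
Equal? NO — does not commute

Answer: DOES NOT COMMUTE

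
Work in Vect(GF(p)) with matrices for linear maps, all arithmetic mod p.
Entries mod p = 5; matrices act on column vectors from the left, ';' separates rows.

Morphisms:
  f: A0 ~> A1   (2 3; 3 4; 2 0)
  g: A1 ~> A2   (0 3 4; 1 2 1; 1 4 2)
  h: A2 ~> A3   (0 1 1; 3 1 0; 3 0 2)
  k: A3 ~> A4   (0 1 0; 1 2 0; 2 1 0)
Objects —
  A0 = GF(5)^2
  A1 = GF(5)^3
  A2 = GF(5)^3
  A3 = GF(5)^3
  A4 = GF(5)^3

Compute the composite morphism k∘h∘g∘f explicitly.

Answer: (1 2; 0 4; 2 2)

Derivation:
  e0=(1,0) f~>(2,3,2) g~>(2,0,3) h~>(3,1,2) k~>(1,0,2)
  e1=(0,1) f~>(3,4,0) g~>(2,1,4) h~>(0,2,4) k~>(2,4,2)
result: (1 2; 0 4; 2 2)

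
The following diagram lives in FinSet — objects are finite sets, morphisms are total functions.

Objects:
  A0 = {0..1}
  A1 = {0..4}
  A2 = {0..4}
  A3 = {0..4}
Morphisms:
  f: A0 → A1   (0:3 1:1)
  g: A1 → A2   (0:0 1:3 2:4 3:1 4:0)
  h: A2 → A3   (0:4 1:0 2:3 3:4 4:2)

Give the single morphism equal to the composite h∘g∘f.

Answer: (0:0 1:4)

Work:
  0 f→3 g→1 h→0
  1 f→1 g→3 h→4
⟦path⟧: (0:0 1:4)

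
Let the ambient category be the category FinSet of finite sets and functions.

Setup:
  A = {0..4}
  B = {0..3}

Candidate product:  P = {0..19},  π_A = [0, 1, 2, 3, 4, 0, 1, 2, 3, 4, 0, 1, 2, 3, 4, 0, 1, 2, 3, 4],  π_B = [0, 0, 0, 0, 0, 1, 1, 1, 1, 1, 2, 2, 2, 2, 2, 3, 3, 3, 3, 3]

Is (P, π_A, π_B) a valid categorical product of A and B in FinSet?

|A|·|B| = 5·4 = 20;  |P| = 20
Check the pairing map k ↦ (π_A(k), π_B(k)):
  0 -> (0,0)
  1 -> (1,0)
  2 -> (2,0)
  3 -> (3,0)
  4 -> (4,0)
  5 -> (0,1)
  6 -> (1,1)
  7 -> (2,1)
  8 -> (3,1)
  9 -> (4,1)
  10 -> (0,2)
  11 -> (1,2)
  12 -> (2,2)
  13 -> (3,2)
  14 -> (4,2)
  15 -> (0,3)
  16 -> (1,3)
  17 -> (2,3)
  18 -> (3,3)
  19 -> (4,3)
distinct pairs in image: 20 / 20 needed
  → bijection onto A×B; projections well-typed.

Answer: VALID PRODUCT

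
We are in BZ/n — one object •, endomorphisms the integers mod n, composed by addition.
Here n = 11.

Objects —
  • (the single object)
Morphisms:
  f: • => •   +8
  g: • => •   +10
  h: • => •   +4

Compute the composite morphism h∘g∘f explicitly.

  0 +8≡8 +10≡7 +4≡0  (mod 11)
⟦path⟧: +0

Answer: +0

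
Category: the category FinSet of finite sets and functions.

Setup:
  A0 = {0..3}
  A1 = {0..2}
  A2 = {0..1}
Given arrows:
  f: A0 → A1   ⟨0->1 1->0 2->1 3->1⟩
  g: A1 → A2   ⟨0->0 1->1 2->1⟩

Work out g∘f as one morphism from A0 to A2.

Answer: ⟨0->1 1->0 2->1 3->1⟩

Derivation:
  0 f→1 g→1
  1 f→0 g→0
  2 f→1 g→1
  3 f→1 g→1
result: ⟨0->1 1->0 2->1 3->1⟩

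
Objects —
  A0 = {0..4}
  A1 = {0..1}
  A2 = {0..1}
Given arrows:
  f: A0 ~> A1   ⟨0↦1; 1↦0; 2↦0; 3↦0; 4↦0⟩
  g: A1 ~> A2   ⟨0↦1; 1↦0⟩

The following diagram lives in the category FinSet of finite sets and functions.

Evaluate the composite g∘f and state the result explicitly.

  0 f~>1 g~>0
  1 f~>0 g~>1
  2 f~>0 g~>1
  3 f~>0 g~>1
  4 f~>0 g~>1
⟦path⟧: ⟨0↦0; 1↦1; 2↦1; 3↦1; 4↦1⟩

Answer: ⟨0↦0; 1↦1; 2↦1; 3↦1; 4↦1⟩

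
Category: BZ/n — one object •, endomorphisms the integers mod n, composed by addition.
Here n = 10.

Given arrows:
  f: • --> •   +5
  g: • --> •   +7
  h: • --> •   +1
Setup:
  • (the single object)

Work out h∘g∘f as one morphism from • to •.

Answer: +3

Derivation:
  0 +5≡5 +7≡2 +1≡3  (mod 10)
result: +3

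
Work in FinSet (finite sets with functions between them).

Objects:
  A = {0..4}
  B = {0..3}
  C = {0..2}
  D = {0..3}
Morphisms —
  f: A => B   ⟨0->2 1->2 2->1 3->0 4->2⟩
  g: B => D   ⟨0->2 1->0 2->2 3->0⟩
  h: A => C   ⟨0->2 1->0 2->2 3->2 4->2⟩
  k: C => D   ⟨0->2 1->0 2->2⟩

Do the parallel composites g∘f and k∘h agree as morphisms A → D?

Answer: DOES NOT COMMUTE

Work:
Along f;g (path 1):
  0 f=>2 g=>2
  1 f=>2 g=>2
  2 f=>1 g=>0
  3 f=>0 g=>2
  4 f=>2 g=>2
  composite₁ = ⟨0->2 1->2 2->0 3->2 4->2⟩
Along h;k (path 2):
  0 h=>2 k=>2
  1 h=>0 k=>2
  2 h=>2 k=>2
  3 h=>2 k=>2
  4 h=>2 k=>2
  composite₂ = ⟨0->2 1->2 2->2 3->2 4->2⟩
Equal? NO — does not commute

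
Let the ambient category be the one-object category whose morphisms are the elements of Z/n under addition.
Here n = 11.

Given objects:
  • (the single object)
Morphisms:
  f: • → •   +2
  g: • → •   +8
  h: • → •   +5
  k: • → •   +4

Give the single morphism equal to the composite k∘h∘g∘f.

Answer: +8

Trace:
  0 +2≡2 +8≡10 +5≡4 +4≡8  (mod 11)
result: +8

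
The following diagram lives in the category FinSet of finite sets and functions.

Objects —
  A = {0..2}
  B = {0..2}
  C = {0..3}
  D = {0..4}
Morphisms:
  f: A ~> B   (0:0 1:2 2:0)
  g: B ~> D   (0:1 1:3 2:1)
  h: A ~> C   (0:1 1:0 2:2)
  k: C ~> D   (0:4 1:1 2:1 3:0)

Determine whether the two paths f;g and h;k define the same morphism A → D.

Answer: DOES NOT COMMUTE

Derivation:
Along f;g (path 1):
  0 f~>0 g~>1
  1 f~>2 g~>1
  2 f~>0 g~>1
  ⟦path⟧₁ = (0:1 1:1 2:1)
Along h;k (path 2):
  0 h~>1 k~>1
  1 h~>0 k~>4
  2 h~>2 k~>1
  ⟦path⟧₂ = (0:1 1:4 2:1)
Equal? differ; not commutative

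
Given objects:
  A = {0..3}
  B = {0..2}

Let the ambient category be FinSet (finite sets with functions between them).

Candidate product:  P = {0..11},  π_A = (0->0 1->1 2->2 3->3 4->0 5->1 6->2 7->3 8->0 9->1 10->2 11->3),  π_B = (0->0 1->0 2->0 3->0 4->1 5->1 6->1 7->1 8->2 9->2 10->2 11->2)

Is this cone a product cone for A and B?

|A|·|B| = 4·3 = 12;  |P| = 12
Check the pairing map k ↦ (π_A(k), π_B(k)):
  0 -> (0,0)
  1 -> (1,0)
  2 -> (2,0)
  3 -> (3,0)
  4 -> (0,1)
  5 -> (1,1)
  6 -> (2,1)
  7 -> (3,1)
  8 -> (0,2)
  9 -> (1,2)
  10 -> (2,2)
  11 -> (3,2)
distinct pairs in image: 12 / 12 needed
  → bijection onto A×B; projections well-typed.

Answer: VALID PRODUCT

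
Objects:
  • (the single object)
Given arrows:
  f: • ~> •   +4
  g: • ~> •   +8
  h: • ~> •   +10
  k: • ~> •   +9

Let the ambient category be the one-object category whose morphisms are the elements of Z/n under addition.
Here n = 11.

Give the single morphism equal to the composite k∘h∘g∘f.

  0 +4≡4 +8≡1 +10≡0 +9≡9  (mod 11)
result: +9

Answer: +9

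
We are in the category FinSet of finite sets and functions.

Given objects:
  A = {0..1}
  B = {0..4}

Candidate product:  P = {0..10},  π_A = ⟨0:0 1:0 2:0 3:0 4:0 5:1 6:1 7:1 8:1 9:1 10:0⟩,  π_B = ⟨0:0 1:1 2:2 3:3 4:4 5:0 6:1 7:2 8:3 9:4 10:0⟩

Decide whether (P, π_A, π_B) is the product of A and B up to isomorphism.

|A|·|B| = 2·5 = 10;  |P| = 11
  → cardinalities differ; no bijection possible.

Answer: NOT A VALID PRODUCT — |P|=11 ≠ |A|·|B|=10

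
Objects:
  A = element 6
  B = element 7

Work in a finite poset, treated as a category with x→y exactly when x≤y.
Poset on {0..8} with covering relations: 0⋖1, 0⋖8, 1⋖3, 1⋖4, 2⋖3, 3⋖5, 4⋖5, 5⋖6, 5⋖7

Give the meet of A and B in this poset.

{x : x<=A ∧ x<=B} = {0,1,2,3,4,5}  (A=6, B=7)
  0 <= 5
  1 <= 5
  2 <= 5
  3 <= 5
  4 <= 5
  5 <= 5
glb = 5

Answer: A∧B = 5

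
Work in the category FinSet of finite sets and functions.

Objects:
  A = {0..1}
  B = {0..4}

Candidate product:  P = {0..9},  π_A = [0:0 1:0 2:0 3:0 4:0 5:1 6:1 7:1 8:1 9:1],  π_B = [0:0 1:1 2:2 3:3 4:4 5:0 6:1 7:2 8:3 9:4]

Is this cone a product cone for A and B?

|A|·|B| = 2·5 = 10;  |P| = 10
Check the pairing map k ↦ (π_A(k), π_B(k)):
  0 : (0,0)
  1 : (0,1)
  2 : (0,2)
  3 : (0,3)
  4 : (0,4)
  5 : (1,0)
  6 : (1,1)
  7 : (1,2)
  8 : (1,3)
  9 : (1,4)
distinct pairs in image: 10 / 10 needed
  → bijection onto A×B; projections well-typed.

Answer: VALID PRODUCT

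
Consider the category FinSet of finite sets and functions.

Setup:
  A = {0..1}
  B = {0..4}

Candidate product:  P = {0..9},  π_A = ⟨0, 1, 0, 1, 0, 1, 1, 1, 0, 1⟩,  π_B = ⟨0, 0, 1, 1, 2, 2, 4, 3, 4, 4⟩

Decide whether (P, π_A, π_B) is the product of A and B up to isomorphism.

Answer: NOT A VALID PRODUCT — duplicate pair at indices 9,6

Trace:
|A|·|B| = 2·5 = 10;  |P| = 10
Check the pairing map k ↦ (π_A(k), π_B(k)):
  0 -> (0,0)
  1 -> (1,0)
  2 -> (0,1)
  3 -> (1,1)
  4 -> (0,2)
  5 -> (1,2)
  6 -> (1,4)
  7 -> (1,3)
  8 -> (0,4)
  9 -> (1,4)  ✗ repeats pair of k=6
distinct pairs in image: 9 / 10 needed
  → (1,4) hit at k=6 and k=9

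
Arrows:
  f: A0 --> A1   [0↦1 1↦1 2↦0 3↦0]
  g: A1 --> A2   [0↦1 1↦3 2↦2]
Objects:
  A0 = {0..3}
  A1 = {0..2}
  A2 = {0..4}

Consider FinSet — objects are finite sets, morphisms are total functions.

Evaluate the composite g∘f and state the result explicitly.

Answer: [0↦3 1↦3 2↦1 3↦1]

Work:
  0 f-->1 g-->3
  1 f-->1 g-->3
  2 f-->0 g-->1
  3 f-->0 g-->1
⟦path⟧: [0↦3 1↦3 2↦1 3↦1]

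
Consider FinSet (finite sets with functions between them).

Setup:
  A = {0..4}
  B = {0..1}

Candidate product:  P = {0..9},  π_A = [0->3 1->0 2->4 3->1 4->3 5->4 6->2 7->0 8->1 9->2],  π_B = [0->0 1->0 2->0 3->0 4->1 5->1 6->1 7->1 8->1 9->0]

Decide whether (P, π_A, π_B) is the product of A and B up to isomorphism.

|A|·|B| = 5·2 = 10;  |P| = 10
Check the pairing map k ↦ (π_A(k), π_B(k)):
  0 -> (3,0)
  1 -> (0,0)
  2 -> (4,0)
  3 -> (1,0)
  4 -> (3,1)
  5 -> (4,1)
  6 -> (2,1)
  7 -> (0,1)
  8 -> (1,1)
  9 -> (2,0)
distinct pairs in image: 10 / 10 needed
  → bijection onto A×B; projections well-typed.

Answer: VALID PRODUCT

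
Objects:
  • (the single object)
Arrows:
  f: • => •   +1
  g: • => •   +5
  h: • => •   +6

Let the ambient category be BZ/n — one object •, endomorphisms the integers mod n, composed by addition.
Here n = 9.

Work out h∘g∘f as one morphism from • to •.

  0 +1≡1 +5≡6 +6≡3  (mod 9)
result: +3

Answer: +3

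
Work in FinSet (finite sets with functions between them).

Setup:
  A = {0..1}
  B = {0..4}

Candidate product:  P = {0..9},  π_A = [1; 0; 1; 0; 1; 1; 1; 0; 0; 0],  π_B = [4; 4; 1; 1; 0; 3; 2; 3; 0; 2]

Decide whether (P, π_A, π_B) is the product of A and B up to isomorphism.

Answer: VALID PRODUCT

Work:
|A|·|B| = 2·5 = 10;  |P| = 10
Check the pairing map k ↦ (π_A(k), π_B(k)):
  0 ↦ (1,4)
  1 ↦ (0,4)
  2 ↦ (1,1)
  3 ↦ (0,1)
  4 ↦ (1,0)
  5 ↦ (1,3)
  6 ↦ (1,2)
  7 ↦ (0,3)
  8 ↦ (0,0)
  9 ↦ (0,2)
distinct pairs in image: 10 / 10 needed
  → bijection onto A×B; projections well-typed.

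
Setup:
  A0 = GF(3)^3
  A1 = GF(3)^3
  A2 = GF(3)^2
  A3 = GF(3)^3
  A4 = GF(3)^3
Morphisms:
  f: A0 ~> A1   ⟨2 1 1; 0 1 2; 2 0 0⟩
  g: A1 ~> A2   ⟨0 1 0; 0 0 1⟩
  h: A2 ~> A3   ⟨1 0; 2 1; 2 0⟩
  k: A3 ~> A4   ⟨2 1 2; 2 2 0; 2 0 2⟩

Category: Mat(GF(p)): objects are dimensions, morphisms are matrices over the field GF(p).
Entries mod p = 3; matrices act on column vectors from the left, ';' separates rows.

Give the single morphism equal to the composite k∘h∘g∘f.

  e0=⟨1,0,0⟩ f~>⟨2,0,2⟩ g~>⟨0,2⟩ h~>⟨0,2,0⟩ k~>⟨2,1,0⟩
  e1=⟨0,1,0⟩ f~>⟨1,1,0⟩ g~>⟨1,0⟩ h~>⟨1,2,2⟩ k~>⟨2,0,0⟩
  e2=⟨0,0,1⟩ f~>⟨1,2,0⟩ g~>⟨2,0⟩ h~>⟨2,1,1⟩ k~>⟨1,0,0⟩
⟦path⟧: ⟨2 2 1; 1 0 0; 0 0 0⟩

Answer: ⟨2 2 1; 1 0 0; 0 0 0⟩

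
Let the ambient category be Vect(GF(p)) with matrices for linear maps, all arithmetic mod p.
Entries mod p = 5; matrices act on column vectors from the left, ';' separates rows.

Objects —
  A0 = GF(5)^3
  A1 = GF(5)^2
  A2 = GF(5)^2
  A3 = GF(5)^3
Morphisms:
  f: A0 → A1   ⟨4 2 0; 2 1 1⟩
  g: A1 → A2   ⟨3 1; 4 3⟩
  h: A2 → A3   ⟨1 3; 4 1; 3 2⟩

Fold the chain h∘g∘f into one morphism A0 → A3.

Answer: ⟨0 0 0; 3 4 2; 1 3 4⟩

Trace:
  e0=[1,0,0] f→[4,2] g→[4,2] h→[0,3,1]
  e1=[0,1,0] f→[2,1] g→[2,1] h→[0,4,3]
  e2=[0,0,1] f→[0,1] g→[1,3] h→[0,2,4]
composite: ⟨0 0 0; 3 4 2; 1 3 4⟩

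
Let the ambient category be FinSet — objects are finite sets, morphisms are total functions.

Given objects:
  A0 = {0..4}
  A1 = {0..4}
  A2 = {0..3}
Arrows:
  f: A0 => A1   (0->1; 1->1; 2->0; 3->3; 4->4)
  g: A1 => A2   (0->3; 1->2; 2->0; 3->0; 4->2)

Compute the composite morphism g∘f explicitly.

Answer: (0->2; 1->2; 2->3; 3->0; 4->2)

Work:
  0 f=>1 g=>2
  1 f=>1 g=>2
  2 f=>0 g=>3
  3 f=>3 g=>0
  4 f=>4 g=>2
composite: (0->2; 1->2; 2->3; 3->0; 4->2)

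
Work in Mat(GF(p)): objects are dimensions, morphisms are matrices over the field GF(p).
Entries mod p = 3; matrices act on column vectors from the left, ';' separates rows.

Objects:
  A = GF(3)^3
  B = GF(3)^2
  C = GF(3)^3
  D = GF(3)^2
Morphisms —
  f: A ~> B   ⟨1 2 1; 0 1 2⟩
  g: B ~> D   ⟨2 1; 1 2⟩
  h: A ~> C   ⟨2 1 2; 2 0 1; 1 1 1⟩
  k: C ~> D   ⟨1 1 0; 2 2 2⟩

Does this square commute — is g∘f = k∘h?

Answer: DOES NOT COMMUTE

Trace:
Along f;g (path 1):
  e0=[1,0,0] f~>[1,0] g~>[2,1]
  e1=[0,1,0] f~>[2,1] g~>[2,1]
  e2=[0,0,1] f~>[1,2] g~>[1,2]
  composite₁ = ⟨2 2 1; 1 1 2⟩
Along h;k (path 2):
  e0=[1,0,0] h~>[2,2,1] k~>[1,1]
  e1=[0,1,0] h~>[1,0,1] k~>[1,1]
  e2=[0,0,1] h~>[2,1,1] k~>[0,2]
  composite₂ = ⟨1 1 0; 1 1 2⟩
Equal? distinct morphisms ✗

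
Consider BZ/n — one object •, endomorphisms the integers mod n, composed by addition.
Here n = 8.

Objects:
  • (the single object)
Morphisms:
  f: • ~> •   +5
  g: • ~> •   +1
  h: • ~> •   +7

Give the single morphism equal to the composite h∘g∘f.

  0 +5≡5 +1≡6 +7≡5  (mod 8)
composite: +5

Answer: +5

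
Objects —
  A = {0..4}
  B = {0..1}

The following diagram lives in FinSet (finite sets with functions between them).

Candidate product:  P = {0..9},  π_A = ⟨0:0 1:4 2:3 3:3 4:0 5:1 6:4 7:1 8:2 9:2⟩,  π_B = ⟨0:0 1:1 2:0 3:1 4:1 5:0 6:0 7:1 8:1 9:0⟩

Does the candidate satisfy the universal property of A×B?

Answer: VALID PRODUCT

Derivation:
|A|·|B| = 5·2 = 10;  |P| = 10
Check the pairing map k ↦ (π_A(k), π_B(k)):
  0 : (0,0)
  1 : (4,1)
  2 : (3,0)
  3 : (3,1)
  4 : (0,1)
  5 : (1,0)
  6 : (4,0)
  7 : (1,1)
  8 : (2,1)
  9 : (2,0)
distinct pairs in image: 10 / 10 needed
  → bijection onto A×B; projections well-typed.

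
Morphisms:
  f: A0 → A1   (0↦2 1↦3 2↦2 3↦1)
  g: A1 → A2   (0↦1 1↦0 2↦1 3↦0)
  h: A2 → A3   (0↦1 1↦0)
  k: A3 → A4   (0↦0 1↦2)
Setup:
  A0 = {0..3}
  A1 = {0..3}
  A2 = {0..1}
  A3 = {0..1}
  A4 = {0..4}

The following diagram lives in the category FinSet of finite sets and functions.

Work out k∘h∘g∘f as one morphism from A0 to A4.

  0 f→2 g→1 h→0 k→0
  1 f→3 g→0 h→1 k→2
  2 f→2 g→1 h→0 k→0
  3 f→1 g→0 h→1 k→2
composite: (0↦0 1↦2 2↦0 3↦2)

Answer: (0↦0 1↦2 2↦0 3↦2)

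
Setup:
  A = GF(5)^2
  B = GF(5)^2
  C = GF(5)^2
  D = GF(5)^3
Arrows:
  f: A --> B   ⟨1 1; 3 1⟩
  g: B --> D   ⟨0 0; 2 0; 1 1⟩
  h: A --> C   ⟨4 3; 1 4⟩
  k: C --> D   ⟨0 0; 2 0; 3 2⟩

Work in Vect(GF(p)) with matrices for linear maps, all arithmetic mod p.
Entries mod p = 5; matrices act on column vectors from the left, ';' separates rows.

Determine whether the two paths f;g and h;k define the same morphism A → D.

1) trace f;g:
  e0=(1,0) f-->(1,3) g-->(0,2,4)
  e1=(0,1) f-->(1,1) g-->(0,2,2)
  composite₁ = ⟨0 0; 2 2; 4 2⟩
2) trace h;k:
  e0=(1,0) h-->(4,1) k-->(0,3,4)
  e1=(0,1) h-->(3,4) k-->(0,1,2)
  composite₂ = ⟨0 0; 3 1; 4 2⟩
Equal? differ; not commutative

Answer: DOES NOT COMMUTE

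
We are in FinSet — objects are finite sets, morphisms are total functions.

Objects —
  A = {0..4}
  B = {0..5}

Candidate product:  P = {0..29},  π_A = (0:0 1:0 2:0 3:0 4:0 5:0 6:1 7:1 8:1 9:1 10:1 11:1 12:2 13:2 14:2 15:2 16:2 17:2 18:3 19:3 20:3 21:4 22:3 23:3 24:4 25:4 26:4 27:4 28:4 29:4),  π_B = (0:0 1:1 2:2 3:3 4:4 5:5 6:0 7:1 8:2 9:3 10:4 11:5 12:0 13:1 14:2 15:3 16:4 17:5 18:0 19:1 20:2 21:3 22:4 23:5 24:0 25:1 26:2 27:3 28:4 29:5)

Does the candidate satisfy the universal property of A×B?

|A|·|B| = 5·6 = 30;  |P| = 30
Check the pairing map k ↦ (π_A(k), π_B(k)):
  0 : (0,0)
  1 : (0,1)
  2 : (0,2)
  3 : (0,3)
  4 : (0,4)
  5 : (0,5)
  6 : (1,0)
  7 : (1,1)
  8 : (1,2)
  9 : (1,3)
  10 : (1,4)
  11 : (1,5)
  12 : (2,0)
  13 : (2,1)
  14 : (2,2)
  15 : (2,3)
  16 : (2,4)
  17 : (2,5)
  18 : (3,0)
  19 : (3,1)
  20 : (3,2)
  21 : (4,3)
  22 : (3,4)
  23 : (3,5)
  24 : (4,0)
  25 : (4,1)
  26 : (4,2)
  27 : (4,3)  ✗ repeats pair of k=21
  28 : (4,4)
  29 : (4,5)
distinct pairs in image: 29 / 30 needed
  → (4,3) hit at k=21 and k=27

Answer: NOT A VALID PRODUCT — duplicate pair at indices 27,21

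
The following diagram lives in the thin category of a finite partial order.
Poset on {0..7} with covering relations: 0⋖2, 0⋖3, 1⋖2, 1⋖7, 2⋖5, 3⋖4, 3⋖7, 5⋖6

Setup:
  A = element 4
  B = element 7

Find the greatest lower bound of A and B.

Answer: A∧B = 3

Trace:
Common predecessors of 4,7: {0,3}
  0 ≤ 3
  3 ≤ 3
glb = 3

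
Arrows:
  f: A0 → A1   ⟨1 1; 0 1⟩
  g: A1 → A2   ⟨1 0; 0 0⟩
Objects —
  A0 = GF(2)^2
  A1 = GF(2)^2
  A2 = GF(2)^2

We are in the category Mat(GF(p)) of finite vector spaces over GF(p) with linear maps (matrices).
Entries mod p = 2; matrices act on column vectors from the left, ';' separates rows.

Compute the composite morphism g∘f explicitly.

Answer: ⟨1 1; 0 0⟩

Trace:
  e0=⟨1,0⟩ f→⟨1,0⟩ g→⟨1,0⟩
  e1=⟨0,1⟩ f→⟨1,1⟩ g→⟨1,0⟩
composite: ⟨1 1; 0 0⟩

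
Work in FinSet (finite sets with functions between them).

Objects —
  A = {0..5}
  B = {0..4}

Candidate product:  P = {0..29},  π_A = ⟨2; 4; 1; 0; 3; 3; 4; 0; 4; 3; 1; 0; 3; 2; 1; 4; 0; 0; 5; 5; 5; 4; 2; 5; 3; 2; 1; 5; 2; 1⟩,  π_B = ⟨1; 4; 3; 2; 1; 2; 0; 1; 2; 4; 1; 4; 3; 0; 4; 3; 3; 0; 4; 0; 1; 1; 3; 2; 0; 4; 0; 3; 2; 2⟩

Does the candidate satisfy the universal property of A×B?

Answer: VALID PRODUCT

Derivation:
|A|·|B| = 6·5 = 30;  |P| = 30
Check the pairing map k ↦ (π_A(k), π_B(k)):
  0 ↦ (2,1)
  1 ↦ (4,4)
  2 ↦ (1,3)
  3 ↦ (0,2)
  4 ↦ (3,1)
  5 ↦ (3,2)
  6 ↦ (4,0)
  7 ↦ (0,1)
  8 ↦ (4,2)
  9 ↦ (3,4)
  10 ↦ (1,1)
  11 ↦ (0,4)
  12 ↦ (3,3)
  13 ↦ (2,0)
  14 ↦ (1,4)
  15 ↦ (4,3)
  16 ↦ (0,3)
  17 ↦ (0,0)
  18 ↦ (5,4)
  19 ↦ (5,0)
  20 ↦ (5,1)
  21 ↦ (4,1)
  22 ↦ (2,3)
  23 ↦ (5,2)
  24 ↦ (3,0)
  25 ↦ (2,4)
  26 ↦ (1,0)
  27 ↦ (5,3)
  28 ↦ (2,2)
  29 ↦ (1,2)
distinct pairs in image: 30 / 30 needed
  → bijection onto A×B; projections well-typed.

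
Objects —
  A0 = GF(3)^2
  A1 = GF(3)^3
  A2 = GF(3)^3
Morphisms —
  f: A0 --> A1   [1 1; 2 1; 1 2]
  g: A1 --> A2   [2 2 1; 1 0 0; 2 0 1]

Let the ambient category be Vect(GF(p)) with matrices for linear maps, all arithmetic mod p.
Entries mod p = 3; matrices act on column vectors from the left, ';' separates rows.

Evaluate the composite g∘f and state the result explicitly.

  e0=(1,0) f-->(1,2,1) g-->(1,1,0)
  e1=(0,1) f-->(1,1,2) g-->(0,1,1)
⟦path⟧: [1 0; 1 1; 0 1]

Answer: [1 0; 1 1; 0 1]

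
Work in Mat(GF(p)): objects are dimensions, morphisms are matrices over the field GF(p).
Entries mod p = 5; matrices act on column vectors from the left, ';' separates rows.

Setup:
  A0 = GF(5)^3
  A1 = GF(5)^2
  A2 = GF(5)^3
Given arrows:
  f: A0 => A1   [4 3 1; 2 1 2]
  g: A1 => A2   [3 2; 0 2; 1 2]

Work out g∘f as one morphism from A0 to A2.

Answer: [1 1 2; 4 2 4; 3 0 0]

Trace:
  e0=(1,0,0) f=>(4,2) g=>(1,4,3)
  e1=(0,1,0) f=>(3,1) g=>(1,2,0)
  e2=(0,0,1) f=>(1,2) g=>(2,4,0)
⟦path⟧: [1 1 2; 4 2 4; 3 0 0]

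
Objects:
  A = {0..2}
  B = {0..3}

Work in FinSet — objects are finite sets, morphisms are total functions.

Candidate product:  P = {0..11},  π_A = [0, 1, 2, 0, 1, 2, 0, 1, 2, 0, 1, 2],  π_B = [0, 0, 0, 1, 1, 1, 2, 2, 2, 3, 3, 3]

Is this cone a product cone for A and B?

Answer: VALID PRODUCT

Trace:
|A|·|B| = 3·4 = 12;  |P| = 12
Check the pairing map k ↦ (π_A(k), π_B(k)):
  0 ↦ (0,0)
  1 ↦ (1,0)
  2 ↦ (2,0)
  3 ↦ (0,1)
  4 ↦ (1,1)
  5 ↦ (2,1)
  6 ↦ (0,2)
  7 ↦ (1,2)
  8 ↦ (2,2)
  9 ↦ (0,3)
  10 ↦ (1,3)
  11 ↦ (2,3)
distinct pairs in image: 12 / 12 needed
  → bijection onto A×B; projections well-typed.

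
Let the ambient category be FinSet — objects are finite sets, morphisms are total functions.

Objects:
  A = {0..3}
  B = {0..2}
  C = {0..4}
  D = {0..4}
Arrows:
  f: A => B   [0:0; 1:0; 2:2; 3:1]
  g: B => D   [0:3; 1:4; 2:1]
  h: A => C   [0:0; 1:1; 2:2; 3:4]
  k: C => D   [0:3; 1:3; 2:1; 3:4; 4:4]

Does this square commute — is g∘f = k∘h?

Path 1 = f;g:
  0 f=>0 g=>3
  1 f=>0 g=>3
  2 f=>2 g=>1
  3 f=>1 g=>4
  ⟦path⟧₁ = [0:3; 1:3; 2:1; 3:4]
Path 2 = h;k:
  0 h=>0 k=>3
  1 h=>1 k=>3
  2 h=>2 k=>1
  3 h=>4 k=>4
  ⟦path⟧₂ = [0:3; 1:3; 2:1; 3:4]
Equal? YES — commutes

Answer: COMMUTES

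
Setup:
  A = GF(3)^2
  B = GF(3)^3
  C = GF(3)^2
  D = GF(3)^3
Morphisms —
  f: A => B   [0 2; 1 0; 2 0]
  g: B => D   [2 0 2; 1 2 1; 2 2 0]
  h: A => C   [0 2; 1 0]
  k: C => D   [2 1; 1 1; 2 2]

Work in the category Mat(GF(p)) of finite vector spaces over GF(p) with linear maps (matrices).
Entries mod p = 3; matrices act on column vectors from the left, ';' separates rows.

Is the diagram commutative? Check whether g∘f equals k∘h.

Path 1 = f;g:
  e0=⟨1,0⟩ f=>⟨0,1,2⟩ g=>⟨1,1,2⟩
  e1=⟨0,1⟩ f=>⟨2,0,0⟩ g=>⟨1,2,1⟩
  composite₁ = [1 1; 1 2; 2 1]
Path 2 = h;k:
  e0=⟨1,0⟩ h=>⟨0,1⟩ k=>⟨1,1,2⟩
  e1=⟨0,1⟩ h=>⟨2,0⟩ k=>⟨1,2,1⟩
  composite₂ = [1 1; 1 2; 2 1]
Equal? equal; square commutes

Answer: COMMUTES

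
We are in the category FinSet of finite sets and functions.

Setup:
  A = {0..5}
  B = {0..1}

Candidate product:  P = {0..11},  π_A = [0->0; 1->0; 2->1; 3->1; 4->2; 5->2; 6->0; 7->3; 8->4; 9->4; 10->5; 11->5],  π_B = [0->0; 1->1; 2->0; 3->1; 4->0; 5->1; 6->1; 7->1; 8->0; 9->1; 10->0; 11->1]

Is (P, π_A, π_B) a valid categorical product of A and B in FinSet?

|A|·|B| = 6·2 = 12;  |P| = 12
Check the pairing map k ↦ (π_A(k), π_B(k)):
  0 -> (0,0)
  1 -> (0,1)
  2 -> (1,0)
  3 -> (1,1)
  4 -> (2,0)
  5 -> (2,1)
  6 -> (0,1)  ✗ repeats pair of k=1
  7 -> (3,1)
  8 -> (4,0)
  9 -> (4,1)
  10 -> (5,0)
  11 -> (5,1)
distinct pairs in image: 11 / 12 needed
  → (0,1) hit at k=1 and k=6

Answer: NOT A VALID PRODUCT — duplicate pair at indices 1,6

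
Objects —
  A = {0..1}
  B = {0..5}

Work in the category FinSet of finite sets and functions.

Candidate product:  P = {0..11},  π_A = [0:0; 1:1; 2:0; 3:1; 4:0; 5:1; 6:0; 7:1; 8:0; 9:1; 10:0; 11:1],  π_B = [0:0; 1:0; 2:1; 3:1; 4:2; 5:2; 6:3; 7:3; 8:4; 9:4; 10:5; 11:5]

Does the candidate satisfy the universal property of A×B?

Answer: VALID PRODUCT

Work:
|A|·|B| = 2·6 = 12;  |P| = 12
Check the pairing map k ↦ (π_A(k), π_B(k)):
  0 : (0,0)
  1 : (1,0)
  2 : (0,1)
  3 : (1,1)
  4 : (0,2)
  5 : (1,2)
  6 : (0,3)
  7 : (1,3)
  8 : (0,4)
  9 : (1,4)
  10 : (0,5)
  11 : (1,5)
distinct pairs in image: 12 / 12 needed
  → bijection onto A×B; projections well-typed.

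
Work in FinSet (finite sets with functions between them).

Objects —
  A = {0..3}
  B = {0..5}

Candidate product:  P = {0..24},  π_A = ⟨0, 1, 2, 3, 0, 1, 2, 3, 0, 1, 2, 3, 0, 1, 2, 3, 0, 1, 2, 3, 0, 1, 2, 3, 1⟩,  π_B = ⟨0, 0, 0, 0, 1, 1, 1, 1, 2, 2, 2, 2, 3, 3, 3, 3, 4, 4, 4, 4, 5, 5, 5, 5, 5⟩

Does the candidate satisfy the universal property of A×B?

|A|·|B| = 4·6 = 24;  |P| = 25
  → cardinalities differ; no bijection possible.

Answer: NOT A VALID PRODUCT — |P|=25 ≠ |A|·|B|=24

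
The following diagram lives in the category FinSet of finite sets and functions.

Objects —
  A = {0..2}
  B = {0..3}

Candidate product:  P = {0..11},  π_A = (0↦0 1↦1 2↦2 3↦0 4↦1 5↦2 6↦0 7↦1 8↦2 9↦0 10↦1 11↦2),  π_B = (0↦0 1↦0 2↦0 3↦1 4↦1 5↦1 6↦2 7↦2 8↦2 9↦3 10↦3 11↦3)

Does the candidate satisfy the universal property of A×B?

Answer: VALID PRODUCT

Work:
|A|·|B| = 3·4 = 12;  |P| = 12
Check the pairing map k ↦ (π_A(k), π_B(k)):
  0 ↦ (0,0)
  1 ↦ (1,0)
  2 ↦ (2,0)
  3 ↦ (0,1)
  4 ↦ (1,1)
  5 ↦ (2,1)
  6 ↦ (0,2)
  7 ↦ (1,2)
  8 ↦ (2,2)
  9 ↦ (0,3)
  10 ↦ (1,3)
  11 ↦ (2,3)
distinct pairs in image: 12 / 12 needed
  → bijection onto A×B; projections well-typed.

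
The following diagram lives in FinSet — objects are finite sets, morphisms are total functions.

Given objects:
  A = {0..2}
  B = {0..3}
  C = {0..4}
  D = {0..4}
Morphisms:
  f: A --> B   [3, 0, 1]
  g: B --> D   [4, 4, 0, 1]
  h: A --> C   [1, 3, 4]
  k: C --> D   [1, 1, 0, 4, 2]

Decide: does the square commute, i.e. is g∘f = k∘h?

Answer: DOES NOT COMMUTE

Derivation:
Path 1 = f;g:
  0 f-->3 g-->1
  1 f-->0 g-->4
  2 f-->1 g-->4
  composite₁ = [1, 4, 4]
Path 2 = h;k:
  0 h-->1 k-->1
  1 h-->3 k-->4
  2 h-->4 k-->2
  composite₂ = [1, 4, 2]
Equal? NO — does not commute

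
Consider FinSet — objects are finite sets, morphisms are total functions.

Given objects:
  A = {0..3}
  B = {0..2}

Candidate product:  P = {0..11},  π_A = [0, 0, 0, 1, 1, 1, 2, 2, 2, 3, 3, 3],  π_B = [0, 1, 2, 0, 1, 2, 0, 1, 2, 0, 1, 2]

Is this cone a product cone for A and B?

Answer: VALID PRODUCT

Derivation:
|A|·|B| = 4·3 = 12;  |P| = 12
Check the pairing map k ↦ (π_A(k), π_B(k)):
  0 -> (0,0)
  1 -> (0,1)
  2 -> (0,2)
  3 -> (1,0)
  4 -> (1,1)
  5 -> (1,2)
  6 -> (2,0)
  7 -> (2,1)
  8 -> (2,2)
  9 -> (3,0)
  10 -> (3,1)
  11 -> (3,2)
distinct pairs in image: 12 / 12 needed
  → bijection onto A×B; projections well-typed.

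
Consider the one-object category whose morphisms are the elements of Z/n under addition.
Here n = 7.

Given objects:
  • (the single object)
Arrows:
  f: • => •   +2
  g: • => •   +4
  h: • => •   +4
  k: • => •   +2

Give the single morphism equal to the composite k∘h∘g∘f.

  0 +2≡2 +4≡6 +4≡3 +2≡5  (mod 7)
⟦path⟧: +5

Answer: +5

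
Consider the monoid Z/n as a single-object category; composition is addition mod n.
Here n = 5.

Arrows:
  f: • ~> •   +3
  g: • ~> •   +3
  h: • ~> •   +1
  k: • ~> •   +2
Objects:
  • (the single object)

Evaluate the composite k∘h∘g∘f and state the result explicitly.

  0 +3≡3 +3≡1 +1≡2 +2≡4  (mod 5)
⟦path⟧: +4

Answer: +4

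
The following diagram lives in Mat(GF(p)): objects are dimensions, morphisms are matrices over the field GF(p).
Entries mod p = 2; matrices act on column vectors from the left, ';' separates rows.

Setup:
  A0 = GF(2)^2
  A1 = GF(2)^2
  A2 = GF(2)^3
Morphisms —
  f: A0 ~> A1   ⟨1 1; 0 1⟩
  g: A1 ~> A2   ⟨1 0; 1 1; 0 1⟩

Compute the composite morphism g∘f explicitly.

Answer: ⟨1 1; 1 0; 0 1⟩

Trace:
  e0=⟨1,0⟩ f~>⟨1,0⟩ g~>⟨1,1,0⟩
  e1=⟨0,1⟩ f~>⟨1,1⟩ g~>⟨1,0,1⟩
⟦path⟧: ⟨1 1; 1 0; 0 1⟩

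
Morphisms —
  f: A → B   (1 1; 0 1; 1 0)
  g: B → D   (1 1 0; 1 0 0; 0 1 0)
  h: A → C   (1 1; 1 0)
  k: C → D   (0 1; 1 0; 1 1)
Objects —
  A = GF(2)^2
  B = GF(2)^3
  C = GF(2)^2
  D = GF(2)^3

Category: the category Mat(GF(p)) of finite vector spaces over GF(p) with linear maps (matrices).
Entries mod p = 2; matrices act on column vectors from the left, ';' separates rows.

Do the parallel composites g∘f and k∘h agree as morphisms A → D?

Answer: COMMUTES

Work:
Along f;g (path 1):
  e0=[1,0] f→[1,0,1] g→[1,1,0]
  e1=[0,1] f→[1,1,0] g→[0,1,1]
  result₁ = (1 0; 1 1; 0 1)
Along h;k (path 2):
  e0=[1,0] h→[1,1] k→[1,1,0]
  e1=[0,1] h→[1,0] k→[0,1,1]
  result₂ = (1 0; 1 1; 0 1)
Equal? same morphism ✓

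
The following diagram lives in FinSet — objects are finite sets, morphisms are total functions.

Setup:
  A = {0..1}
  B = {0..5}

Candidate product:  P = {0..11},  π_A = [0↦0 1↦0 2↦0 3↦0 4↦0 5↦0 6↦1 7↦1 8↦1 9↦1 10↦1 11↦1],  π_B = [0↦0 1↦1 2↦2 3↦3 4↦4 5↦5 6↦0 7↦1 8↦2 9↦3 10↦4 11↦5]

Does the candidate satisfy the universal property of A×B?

Answer: VALID PRODUCT

Derivation:
|A|·|B| = 2·6 = 12;  |P| = 12
Check the pairing map k ↦ (π_A(k), π_B(k)):
  0 ↦ (0,0)
  1 ↦ (0,1)
  2 ↦ (0,2)
  3 ↦ (0,3)
  4 ↦ (0,4)
  5 ↦ (0,5)
  6 ↦ (1,0)
  7 ↦ (1,1)
  8 ↦ (1,2)
  9 ↦ (1,3)
  10 ↦ (1,4)
  11 ↦ (1,5)
distinct pairs in image: 12 / 12 needed
  → bijection onto A×B; projections well-typed.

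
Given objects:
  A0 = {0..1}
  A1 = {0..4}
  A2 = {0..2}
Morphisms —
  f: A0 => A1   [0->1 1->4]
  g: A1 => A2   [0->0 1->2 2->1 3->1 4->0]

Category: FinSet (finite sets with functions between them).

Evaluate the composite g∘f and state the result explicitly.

  0 f=>1 g=>2
  1 f=>4 g=>0
result: [0->2 1->0]

Answer: [0->2 1->0]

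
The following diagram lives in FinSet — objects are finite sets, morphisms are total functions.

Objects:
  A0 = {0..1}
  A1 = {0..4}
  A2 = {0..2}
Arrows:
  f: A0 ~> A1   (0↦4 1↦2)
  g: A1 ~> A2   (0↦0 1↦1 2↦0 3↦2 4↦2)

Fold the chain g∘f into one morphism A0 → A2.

  0 f~>4 g~>2
  1 f~>2 g~>0
result: (0↦2 1↦0)

Answer: (0↦2 1↦0)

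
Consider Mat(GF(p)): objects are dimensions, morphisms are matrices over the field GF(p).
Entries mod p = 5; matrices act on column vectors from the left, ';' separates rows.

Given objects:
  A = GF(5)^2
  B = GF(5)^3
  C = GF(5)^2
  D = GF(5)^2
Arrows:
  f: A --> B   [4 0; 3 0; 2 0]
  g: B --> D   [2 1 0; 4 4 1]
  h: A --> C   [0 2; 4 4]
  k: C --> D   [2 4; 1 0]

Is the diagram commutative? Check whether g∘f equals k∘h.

Answer: DOES NOT COMMUTE

Work:
Along f;g (path 1):
  e0=⟨1,0⟩ f-->⟨4,3,2⟩ g-->⟨1,0⟩
  e1=⟨0,1⟩ f-->⟨0,0,0⟩ g-->⟨0,0⟩
  ⟦path⟧₁ = [1 0; 0 0]
Along h;k (path 2):
  e0=⟨1,0⟩ h-->⟨0,4⟩ k-->⟨1,0⟩
  e1=⟨0,1⟩ h-->⟨2,4⟩ k-->⟨0,2⟩
  ⟦path⟧₂ = [1 0; 0 2]
Equal? NO — does not commute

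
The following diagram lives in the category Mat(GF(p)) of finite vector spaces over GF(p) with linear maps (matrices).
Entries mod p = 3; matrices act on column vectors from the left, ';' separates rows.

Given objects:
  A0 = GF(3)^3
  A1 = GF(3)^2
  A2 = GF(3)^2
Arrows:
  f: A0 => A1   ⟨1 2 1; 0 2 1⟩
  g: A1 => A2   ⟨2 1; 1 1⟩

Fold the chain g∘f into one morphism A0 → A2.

Answer: ⟨2 0 0; 1 1 2⟩

Derivation:
  e0=⟨1,0,0⟩ f=>⟨1,0⟩ g=>⟨2,1⟩
  e1=⟨0,1,0⟩ f=>⟨2,2⟩ g=>⟨0,1⟩
  e2=⟨0,0,1⟩ f=>⟨1,1⟩ g=>⟨0,2⟩
composite: ⟨2 0 0; 1 1 2⟩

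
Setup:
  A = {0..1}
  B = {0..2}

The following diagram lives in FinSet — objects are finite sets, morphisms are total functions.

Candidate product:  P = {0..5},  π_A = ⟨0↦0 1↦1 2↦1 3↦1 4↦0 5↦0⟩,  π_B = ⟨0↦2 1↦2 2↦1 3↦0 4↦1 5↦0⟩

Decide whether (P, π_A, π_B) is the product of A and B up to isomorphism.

|A|·|B| = 2·3 = 6;  |P| = 6
Check the pairing map k ↦ (π_A(k), π_B(k)):
  0 ↦ (0,2)
  1 ↦ (1,2)
  2 ↦ (1,1)
  3 ↦ (1,0)
  4 ↦ (0,1)
  5 ↦ (0,0)
distinct pairs in image: 6 / 6 needed
  → bijection onto A×B; projections well-typed.

Answer: VALID PRODUCT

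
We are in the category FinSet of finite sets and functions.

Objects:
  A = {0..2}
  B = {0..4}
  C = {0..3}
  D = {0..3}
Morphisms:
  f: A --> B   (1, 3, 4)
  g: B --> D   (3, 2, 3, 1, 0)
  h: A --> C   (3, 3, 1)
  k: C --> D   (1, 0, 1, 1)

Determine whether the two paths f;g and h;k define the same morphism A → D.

Path 1 = f;g:
  0 f-->1 g-->2
  1 f-->3 g-->1
  2 f-->4 g-->0
  ⟦path⟧₁ = (2, 1, 0)
Path 2 = h;k:
  0 h-->3 k-->1
  1 h-->3 k-->1
  2 h-->1 k-->0
  ⟦path⟧₂ = (1, 1, 0)
Equal? NO — does not commute

Answer: DOES NOT COMMUTE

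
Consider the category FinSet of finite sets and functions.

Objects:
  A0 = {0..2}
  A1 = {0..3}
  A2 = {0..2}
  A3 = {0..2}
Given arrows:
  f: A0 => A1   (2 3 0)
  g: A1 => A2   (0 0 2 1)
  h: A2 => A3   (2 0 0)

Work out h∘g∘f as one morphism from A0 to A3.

  0 f=>2 g=>2 h=>0
  1 f=>3 g=>1 h=>0
  2 f=>0 g=>0 h=>2
⟦path⟧: (0 0 2)

Answer: (0 0 2)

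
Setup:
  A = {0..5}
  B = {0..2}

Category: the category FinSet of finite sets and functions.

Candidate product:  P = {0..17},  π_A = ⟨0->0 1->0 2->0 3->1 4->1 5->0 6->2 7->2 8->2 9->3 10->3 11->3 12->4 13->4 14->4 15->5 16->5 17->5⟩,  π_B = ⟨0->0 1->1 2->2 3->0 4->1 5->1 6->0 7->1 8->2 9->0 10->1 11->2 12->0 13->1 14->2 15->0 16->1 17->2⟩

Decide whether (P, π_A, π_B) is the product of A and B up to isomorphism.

|A|·|B| = 6·3 = 18;  |P| = 18
Check the pairing map k ↦ (π_A(k), π_B(k)):
  0 -> (0,0)
  1 -> (0,1)
  2 -> (0,2)
  3 -> (1,0)
  4 -> (1,1)
  5 -> (0,1)  ✗ repeats pair of k=1
  6 -> (2,0)
  7 -> (2,1)
  8 -> (2,2)
  9 -> (3,0)
  10 -> (3,1)
  11 -> (3,2)
  12 -> (4,0)
  13 -> (4,1)
  14 -> (4,2)
  15 -> (5,0)
  16 -> (5,1)
  17 -> (5,2)
distinct pairs in image: 17 / 18 needed
  → (0,1) hit at k=1 and k=5

Answer: NOT A VALID PRODUCT — duplicate pair at indices 1,5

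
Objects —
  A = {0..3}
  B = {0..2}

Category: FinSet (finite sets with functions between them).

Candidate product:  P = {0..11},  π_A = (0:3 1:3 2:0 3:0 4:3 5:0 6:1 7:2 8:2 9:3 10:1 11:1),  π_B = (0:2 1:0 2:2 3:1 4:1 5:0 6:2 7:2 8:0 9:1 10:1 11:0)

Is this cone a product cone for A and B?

Answer: NOT A VALID PRODUCT — duplicate pair at indices 9,4

Trace:
|A|·|B| = 4·3 = 12;  |P| = 12
Check the pairing map k ↦ (π_A(k), π_B(k)):
  0 : (3,2)
  1 : (3,0)
  2 : (0,2)
  3 : (0,1)
  4 : (3,1)
  5 : (0,0)
  6 : (1,2)
  7 : (2,2)
  8 : (2,0)
  9 : (3,1)  ✗ repeats pair of k=4
  10 : (1,1)
  11 : (1,0)
distinct pairs in image: 11 / 12 needed
  → (3,1) hit at k=4 and k=9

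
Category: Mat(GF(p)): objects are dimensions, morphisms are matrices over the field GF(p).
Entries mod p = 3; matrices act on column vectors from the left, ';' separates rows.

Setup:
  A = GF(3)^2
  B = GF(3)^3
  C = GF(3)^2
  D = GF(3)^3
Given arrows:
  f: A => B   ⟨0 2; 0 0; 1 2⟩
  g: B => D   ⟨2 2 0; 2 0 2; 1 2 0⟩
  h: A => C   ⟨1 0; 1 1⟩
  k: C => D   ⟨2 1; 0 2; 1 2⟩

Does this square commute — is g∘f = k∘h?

1) trace f;g:
  e0=⟨1,0⟩ f=>⟨0,0,1⟩ g=>⟨0,2,0⟩
  e1=⟨0,1⟩ f=>⟨2,0,2⟩ g=>⟨1,2,2⟩
  result₁ = ⟨0 1; 2 2; 0 2⟩
2) trace h;k:
  e0=⟨1,0⟩ h=>⟨1,1⟩ k=>⟨0,2,0⟩
  e1=⟨0,1⟩ h=>⟨0,1⟩ k=>⟨1,2,2⟩
  result₂ = ⟨0 1; 2 2; 0 2⟩
Equal? same morphism ✓

Answer: COMMUTES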